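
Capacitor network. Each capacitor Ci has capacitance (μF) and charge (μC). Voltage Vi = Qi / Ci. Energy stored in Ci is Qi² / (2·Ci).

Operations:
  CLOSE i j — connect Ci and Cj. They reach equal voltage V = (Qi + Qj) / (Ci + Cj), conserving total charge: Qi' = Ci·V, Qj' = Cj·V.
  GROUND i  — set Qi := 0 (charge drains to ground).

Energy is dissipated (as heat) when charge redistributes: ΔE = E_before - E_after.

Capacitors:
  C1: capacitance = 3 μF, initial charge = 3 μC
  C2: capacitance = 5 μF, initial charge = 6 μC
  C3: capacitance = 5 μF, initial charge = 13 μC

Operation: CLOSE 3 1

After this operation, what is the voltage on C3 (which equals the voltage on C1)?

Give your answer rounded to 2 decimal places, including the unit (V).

Answer: 2.00 V

Derivation:
Initial: C1(3μF, Q=3μC, V=1.00V), C2(5μF, Q=6μC, V=1.20V), C3(5μF, Q=13μC, V=2.60V)
Op 1: CLOSE 3-1: Q_total=16.00, C_total=8.00, V=2.00; Q3=10.00, Q1=6.00; dissipated=2.400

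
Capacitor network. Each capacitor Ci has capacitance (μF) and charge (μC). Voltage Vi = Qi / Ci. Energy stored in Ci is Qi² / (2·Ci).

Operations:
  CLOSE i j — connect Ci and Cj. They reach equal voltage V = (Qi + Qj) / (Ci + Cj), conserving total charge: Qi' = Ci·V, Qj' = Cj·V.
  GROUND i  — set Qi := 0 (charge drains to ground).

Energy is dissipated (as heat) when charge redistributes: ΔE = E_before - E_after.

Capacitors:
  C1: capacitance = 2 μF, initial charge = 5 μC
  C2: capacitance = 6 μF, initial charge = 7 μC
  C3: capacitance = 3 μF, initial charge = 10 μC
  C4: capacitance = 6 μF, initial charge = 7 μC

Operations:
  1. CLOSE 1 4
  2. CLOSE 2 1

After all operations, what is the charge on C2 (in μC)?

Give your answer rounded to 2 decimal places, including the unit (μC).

Answer: 7.50 μC

Derivation:
Initial: C1(2μF, Q=5μC, V=2.50V), C2(6μF, Q=7μC, V=1.17V), C3(3μF, Q=10μC, V=3.33V), C4(6μF, Q=7μC, V=1.17V)
Op 1: CLOSE 1-4: Q_total=12.00, C_total=8.00, V=1.50; Q1=3.00, Q4=9.00; dissipated=1.333
Op 2: CLOSE 2-1: Q_total=10.00, C_total=8.00, V=1.25; Q2=7.50, Q1=2.50; dissipated=0.083
Final charges: Q1=2.50, Q2=7.50, Q3=10.00, Q4=9.00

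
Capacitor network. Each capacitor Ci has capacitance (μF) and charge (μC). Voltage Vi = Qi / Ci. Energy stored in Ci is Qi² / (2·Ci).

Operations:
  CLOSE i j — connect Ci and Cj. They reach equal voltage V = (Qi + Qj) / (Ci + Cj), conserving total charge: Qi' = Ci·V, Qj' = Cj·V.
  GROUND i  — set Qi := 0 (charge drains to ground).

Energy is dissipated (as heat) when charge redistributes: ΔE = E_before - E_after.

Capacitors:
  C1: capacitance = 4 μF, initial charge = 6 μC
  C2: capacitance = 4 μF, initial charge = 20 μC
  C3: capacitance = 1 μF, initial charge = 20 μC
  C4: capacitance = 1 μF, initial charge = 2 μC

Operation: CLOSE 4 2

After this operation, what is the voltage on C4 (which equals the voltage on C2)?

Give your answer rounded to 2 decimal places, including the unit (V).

Initial: C1(4μF, Q=6μC, V=1.50V), C2(4μF, Q=20μC, V=5.00V), C3(1μF, Q=20μC, V=20.00V), C4(1μF, Q=2μC, V=2.00V)
Op 1: CLOSE 4-2: Q_total=22.00, C_total=5.00, V=4.40; Q4=4.40, Q2=17.60; dissipated=3.600

Answer: 4.40 V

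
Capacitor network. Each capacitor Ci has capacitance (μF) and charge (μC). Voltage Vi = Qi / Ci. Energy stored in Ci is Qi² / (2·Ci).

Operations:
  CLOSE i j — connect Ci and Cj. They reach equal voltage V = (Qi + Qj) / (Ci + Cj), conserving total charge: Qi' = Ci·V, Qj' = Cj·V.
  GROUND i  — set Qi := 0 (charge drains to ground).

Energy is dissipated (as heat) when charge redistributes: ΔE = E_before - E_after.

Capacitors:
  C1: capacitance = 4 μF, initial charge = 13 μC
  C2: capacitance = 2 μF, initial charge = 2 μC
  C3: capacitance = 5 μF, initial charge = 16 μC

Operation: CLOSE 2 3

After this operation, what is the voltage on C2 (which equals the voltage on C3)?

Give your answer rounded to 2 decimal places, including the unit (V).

Initial: C1(4μF, Q=13μC, V=3.25V), C2(2μF, Q=2μC, V=1.00V), C3(5μF, Q=16μC, V=3.20V)
Op 1: CLOSE 2-3: Q_total=18.00, C_total=7.00, V=2.57; Q2=5.14, Q3=12.86; dissipated=3.457

Answer: 2.57 V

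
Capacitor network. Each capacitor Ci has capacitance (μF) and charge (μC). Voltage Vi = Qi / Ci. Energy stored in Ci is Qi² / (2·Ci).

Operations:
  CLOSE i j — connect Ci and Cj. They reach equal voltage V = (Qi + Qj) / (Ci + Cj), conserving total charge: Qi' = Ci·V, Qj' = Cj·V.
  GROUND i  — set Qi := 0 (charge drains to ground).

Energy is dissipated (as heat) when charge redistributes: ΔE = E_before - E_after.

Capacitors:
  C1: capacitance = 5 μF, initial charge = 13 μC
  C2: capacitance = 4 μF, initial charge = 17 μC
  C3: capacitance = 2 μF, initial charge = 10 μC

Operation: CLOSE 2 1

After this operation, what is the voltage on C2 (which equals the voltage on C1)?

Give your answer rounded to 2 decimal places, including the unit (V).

Answer: 3.33 V

Derivation:
Initial: C1(5μF, Q=13μC, V=2.60V), C2(4μF, Q=17μC, V=4.25V), C3(2μF, Q=10μC, V=5.00V)
Op 1: CLOSE 2-1: Q_total=30.00, C_total=9.00, V=3.33; Q2=13.33, Q1=16.67; dissipated=3.025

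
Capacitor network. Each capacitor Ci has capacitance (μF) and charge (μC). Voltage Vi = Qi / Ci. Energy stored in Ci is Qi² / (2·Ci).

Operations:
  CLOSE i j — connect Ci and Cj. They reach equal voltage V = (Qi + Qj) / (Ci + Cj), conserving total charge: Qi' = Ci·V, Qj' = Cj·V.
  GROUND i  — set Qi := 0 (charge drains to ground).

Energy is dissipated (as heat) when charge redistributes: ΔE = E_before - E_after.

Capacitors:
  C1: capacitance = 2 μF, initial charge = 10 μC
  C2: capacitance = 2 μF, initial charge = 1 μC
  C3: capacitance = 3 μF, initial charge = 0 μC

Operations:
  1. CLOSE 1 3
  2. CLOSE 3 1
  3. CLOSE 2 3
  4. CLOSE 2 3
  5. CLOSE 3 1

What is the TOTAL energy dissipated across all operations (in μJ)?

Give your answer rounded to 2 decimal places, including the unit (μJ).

Answer: 16.57 μJ

Derivation:
Initial: C1(2μF, Q=10μC, V=5.00V), C2(2μF, Q=1μC, V=0.50V), C3(3μF, Q=0μC, V=0.00V)
Op 1: CLOSE 1-3: Q_total=10.00, C_total=5.00, V=2.00; Q1=4.00, Q3=6.00; dissipated=15.000
Op 2: CLOSE 3-1: Q_total=10.00, C_total=5.00, V=2.00; Q3=6.00, Q1=4.00; dissipated=0.000
Op 3: CLOSE 2-3: Q_total=7.00, C_total=5.00, V=1.40; Q2=2.80, Q3=4.20; dissipated=1.350
Op 4: CLOSE 2-3: Q_total=7.00, C_total=5.00, V=1.40; Q2=2.80, Q3=4.20; dissipated=0.000
Op 5: CLOSE 3-1: Q_total=8.20, C_total=5.00, V=1.64; Q3=4.92, Q1=3.28; dissipated=0.216
Total dissipated: 16.566 μJ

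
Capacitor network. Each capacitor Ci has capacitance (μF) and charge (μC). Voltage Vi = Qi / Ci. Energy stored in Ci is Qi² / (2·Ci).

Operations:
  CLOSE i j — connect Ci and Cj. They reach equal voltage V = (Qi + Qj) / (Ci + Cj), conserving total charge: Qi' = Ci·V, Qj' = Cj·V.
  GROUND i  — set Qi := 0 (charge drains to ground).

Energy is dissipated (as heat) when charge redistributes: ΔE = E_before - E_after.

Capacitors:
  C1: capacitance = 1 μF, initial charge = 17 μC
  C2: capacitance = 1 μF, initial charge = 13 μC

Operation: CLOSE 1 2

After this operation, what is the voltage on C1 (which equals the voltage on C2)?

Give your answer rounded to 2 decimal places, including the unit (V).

Answer: 15.00 V

Derivation:
Initial: C1(1μF, Q=17μC, V=17.00V), C2(1μF, Q=13μC, V=13.00V)
Op 1: CLOSE 1-2: Q_total=30.00, C_total=2.00, V=15.00; Q1=15.00, Q2=15.00; dissipated=4.000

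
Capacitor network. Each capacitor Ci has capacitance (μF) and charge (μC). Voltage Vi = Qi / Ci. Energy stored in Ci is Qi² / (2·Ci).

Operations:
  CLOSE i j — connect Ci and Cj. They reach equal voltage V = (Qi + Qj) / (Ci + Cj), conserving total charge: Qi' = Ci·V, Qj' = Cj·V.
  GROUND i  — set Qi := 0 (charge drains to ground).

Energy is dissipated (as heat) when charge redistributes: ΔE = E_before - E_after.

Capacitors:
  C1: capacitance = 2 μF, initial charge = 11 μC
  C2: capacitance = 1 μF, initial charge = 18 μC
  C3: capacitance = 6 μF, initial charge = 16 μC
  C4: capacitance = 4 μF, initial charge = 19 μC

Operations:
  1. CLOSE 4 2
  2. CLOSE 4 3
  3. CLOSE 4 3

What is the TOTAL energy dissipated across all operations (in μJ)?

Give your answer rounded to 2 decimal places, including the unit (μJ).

Answer: 97.11 μJ

Derivation:
Initial: C1(2μF, Q=11μC, V=5.50V), C2(1μF, Q=18μC, V=18.00V), C3(6μF, Q=16μC, V=2.67V), C4(4μF, Q=19μC, V=4.75V)
Op 1: CLOSE 4-2: Q_total=37.00, C_total=5.00, V=7.40; Q4=29.60, Q2=7.40; dissipated=70.225
Op 2: CLOSE 4-3: Q_total=45.60, C_total=10.00, V=4.56; Q4=18.24, Q3=27.36; dissipated=26.885
Op 3: CLOSE 4-3: Q_total=45.60, C_total=10.00, V=4.56; Q4=18.24, Q3=27.36; dissipated=0.000
Total dissipated: 97.110 μJ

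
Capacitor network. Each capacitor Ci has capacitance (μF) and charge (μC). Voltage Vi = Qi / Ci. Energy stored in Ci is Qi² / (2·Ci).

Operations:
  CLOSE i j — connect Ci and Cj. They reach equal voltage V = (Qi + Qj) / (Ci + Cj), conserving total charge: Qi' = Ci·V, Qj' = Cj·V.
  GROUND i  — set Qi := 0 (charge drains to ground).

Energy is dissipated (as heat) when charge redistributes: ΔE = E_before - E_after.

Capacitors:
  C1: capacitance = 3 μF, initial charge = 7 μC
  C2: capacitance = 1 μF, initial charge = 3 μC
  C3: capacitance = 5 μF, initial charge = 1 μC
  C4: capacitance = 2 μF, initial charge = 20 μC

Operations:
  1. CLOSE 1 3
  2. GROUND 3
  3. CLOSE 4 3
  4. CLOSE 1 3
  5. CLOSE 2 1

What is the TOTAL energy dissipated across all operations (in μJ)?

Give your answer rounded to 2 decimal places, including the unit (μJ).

Initial: C1(3μF, Q=7μC, V=2.33V), C2(1μF, Q=3μC, V=3.00V), C3(5μF, Q=1μC, V=0.20V), C4(2μF, Q=20μC, V=10.00V)
Op 1: CLOSE 1-3: Q_total=8.00, C_total=8.00, V=1.00; Q1=3.00, Q3=5.00; dissipated=4.267
Op 2: GROUND 3: Q3=0; energy lost=2.500
Op 3: CLOSE 4-3: Q_total=20.00, C_total=7.00, V=2.86; Q4=5.71, Q3=14.29; dissipated=71.429
Op 4: CLOSE 1-3: Q_total=17.29, C_total=8.00, V=2.16; Q1=6.48, Q3=10.80; dissipated=3.233
Op 5: CLOSE 2-1: Q_total=9.48, C_total=4.00, V=2.37; Q2=2.37, Q1=7.11; dissipated=0.264
Total dissipated: 81.693 μJ

Answer: 81.69 μJ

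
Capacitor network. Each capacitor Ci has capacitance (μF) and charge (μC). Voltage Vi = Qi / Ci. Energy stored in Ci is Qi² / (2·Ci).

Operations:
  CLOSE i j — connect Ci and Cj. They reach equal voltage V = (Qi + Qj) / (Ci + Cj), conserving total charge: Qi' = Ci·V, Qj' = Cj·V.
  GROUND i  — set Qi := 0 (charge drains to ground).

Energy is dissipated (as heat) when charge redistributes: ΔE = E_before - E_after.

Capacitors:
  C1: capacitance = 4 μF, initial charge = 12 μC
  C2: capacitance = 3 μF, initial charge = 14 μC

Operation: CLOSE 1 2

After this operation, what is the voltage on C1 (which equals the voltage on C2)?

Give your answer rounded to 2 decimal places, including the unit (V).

Answer: 3.71 V

Derivation:
Initial: C1(4μF, Q=12μC, V=3.00V), C2(3μF, Q=14μC, V=4.67V)
Op 1: CLOSE 1-2: Q_total=26.00, C_total=7.00, V=3.71; Q1=14.86, Q2=11.14; dissipated=2.381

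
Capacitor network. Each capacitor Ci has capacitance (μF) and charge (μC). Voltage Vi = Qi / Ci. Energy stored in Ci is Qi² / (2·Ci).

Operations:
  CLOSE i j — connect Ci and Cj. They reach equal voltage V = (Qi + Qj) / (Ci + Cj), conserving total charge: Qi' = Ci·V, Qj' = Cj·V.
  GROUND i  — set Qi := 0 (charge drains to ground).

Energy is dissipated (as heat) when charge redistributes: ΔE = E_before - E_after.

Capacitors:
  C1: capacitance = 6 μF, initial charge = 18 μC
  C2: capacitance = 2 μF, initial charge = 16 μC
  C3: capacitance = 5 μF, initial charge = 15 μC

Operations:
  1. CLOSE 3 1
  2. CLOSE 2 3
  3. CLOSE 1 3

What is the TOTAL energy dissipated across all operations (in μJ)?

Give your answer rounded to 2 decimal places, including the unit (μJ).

Answer: 20.64 μJ

Derivation:
Initial: C1(6μF, Q=18μC, V=3.00V), C2(2μF, Q=16μC, V=8.00V), C3(5μF, Q=15μC, V=3.00V)
Op 1: CLOSE 3-1: Q_total=33.00, C_total=11.00, V=3.00; Q3=15.00, Q1=18.00; dissipated=0.000
Op 2: CLOSE 2-3: Q_total=31.00, C_total=7.00, V=4.43; Q2=8.86, Q3=22.14; dissipated=17.857
Op 3: CLOSE 1-3: Q_total=40.14, C_total=11.00, V=3.65; Q1=21.90, Q3=18.25; dissipated=2.783
Total dissipated: 20.640 μJ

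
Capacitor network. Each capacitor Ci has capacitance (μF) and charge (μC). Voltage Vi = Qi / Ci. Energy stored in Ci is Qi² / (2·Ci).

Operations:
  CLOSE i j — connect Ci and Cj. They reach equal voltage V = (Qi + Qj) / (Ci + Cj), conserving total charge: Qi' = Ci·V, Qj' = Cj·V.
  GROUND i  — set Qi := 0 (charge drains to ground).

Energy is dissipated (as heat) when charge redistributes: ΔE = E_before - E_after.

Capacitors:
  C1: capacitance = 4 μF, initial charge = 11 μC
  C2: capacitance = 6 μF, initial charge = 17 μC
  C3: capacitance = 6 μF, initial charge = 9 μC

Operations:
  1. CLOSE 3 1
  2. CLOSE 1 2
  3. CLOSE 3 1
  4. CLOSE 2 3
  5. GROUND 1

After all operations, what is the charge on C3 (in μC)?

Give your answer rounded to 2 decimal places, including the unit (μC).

Answer: 14.10 μC

Derivation:
Initial: C1(4μF, Q=11μC, V=2.75V), C2(6μF, Q=17μC, V=2.83V), C3(6μF, Q=9μC, V=1.50V)
Op 1: CLOSE 3-1: Q_total=20.00, C_total=10.00, V=2.00; Q3=12.00, Q1=8.00; dissipated=1.875
Op 2: CLOSE 1-2: Q_total=25.00, C_total=10.00, V=2.50; Q1=10.00, Q2=15.00; dissipated=0.833
Op 3: CLOSE 3-1: Q_total=22.00, C_total=10.00, V=2.20; Q3=13.20, Q1=8.80; dissipated=0.300
Op 4: CLOSE 2-3: Q_total=28.20, C_total=12.00, V=2.35; Q2=14.10, Q3=14.10; dissipated=0.135
Op 5: GROUND 1: Q1=0; energy lost=9.680
Final charges: Q1=0.00, Q2=14.10, Q3=14.10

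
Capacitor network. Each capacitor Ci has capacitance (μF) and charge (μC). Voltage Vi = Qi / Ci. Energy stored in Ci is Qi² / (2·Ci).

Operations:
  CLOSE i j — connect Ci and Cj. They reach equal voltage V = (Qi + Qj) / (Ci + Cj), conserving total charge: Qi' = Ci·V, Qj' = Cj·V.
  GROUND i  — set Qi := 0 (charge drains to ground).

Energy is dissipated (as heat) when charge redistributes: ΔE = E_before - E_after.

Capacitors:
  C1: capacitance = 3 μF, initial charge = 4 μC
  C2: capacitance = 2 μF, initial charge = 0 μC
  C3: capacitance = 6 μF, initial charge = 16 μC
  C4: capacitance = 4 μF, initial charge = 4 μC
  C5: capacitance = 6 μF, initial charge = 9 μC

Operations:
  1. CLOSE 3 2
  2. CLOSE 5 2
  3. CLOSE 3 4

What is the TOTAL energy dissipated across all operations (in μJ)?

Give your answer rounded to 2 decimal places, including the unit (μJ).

Initial: C1(3μF, Q=4μC, V=1.33V), C2(2μF, Q=0μC, V=0.00V), C3(6μF, Q=16μC, V=2.67V), C4(4μF, Q=4μC, V=1.00V), C5(6μF, Q=9μC, V=1.50V)
Op 1: CLOSE 3-2: Q_total=16.00, C_total=8.00, V=2.00; Q3=12.00, Q2=4.00; dissipated=5.333
Op 2: CLOSE 5-2: Q_total=13.00, C_total=8.00, V=1.62; Q5=9.75, Q2=3.25; dissipated=0.188
Op 3: CLOSE 3-4: Q_total=16.00, C_total=10.00, V=1.60; Q3=9.60, Q4=6.40; dissipated=1.200
Total dissipated: 6.721 μJ

Answer: 6.72 μJ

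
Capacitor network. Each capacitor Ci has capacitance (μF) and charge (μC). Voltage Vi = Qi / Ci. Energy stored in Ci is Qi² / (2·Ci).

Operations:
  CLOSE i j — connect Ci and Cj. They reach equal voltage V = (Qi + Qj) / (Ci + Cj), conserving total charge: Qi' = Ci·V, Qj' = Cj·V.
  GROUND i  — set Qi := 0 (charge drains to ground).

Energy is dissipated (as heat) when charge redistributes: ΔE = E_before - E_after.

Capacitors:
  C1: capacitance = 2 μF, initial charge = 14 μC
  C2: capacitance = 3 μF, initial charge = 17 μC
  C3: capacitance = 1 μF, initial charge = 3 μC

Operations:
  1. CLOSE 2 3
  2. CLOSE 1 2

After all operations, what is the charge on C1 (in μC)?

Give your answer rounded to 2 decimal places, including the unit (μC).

Initial: C1(2μF, Q=14μC, V=7.00V), C2(3μF, Q=17μC, V=5.67V), C3(1μF, Q=3μC, V=3.00V)
Op 1: CLOSE 2-3: Q_total=20.00, C_total=4.00, V=5.00; Q2=15.00, Q3=5.00; dissipated=2.667
Op 2: CLOSE 1-2: Q_total=29.00, C_total=5.00, V=5.80; Q1=11.60, Q2=17.40; dissipated=2.400
Final charges: Q1=11.60, Q2=17.40, Q3=5.00

Answer: 11.60 μC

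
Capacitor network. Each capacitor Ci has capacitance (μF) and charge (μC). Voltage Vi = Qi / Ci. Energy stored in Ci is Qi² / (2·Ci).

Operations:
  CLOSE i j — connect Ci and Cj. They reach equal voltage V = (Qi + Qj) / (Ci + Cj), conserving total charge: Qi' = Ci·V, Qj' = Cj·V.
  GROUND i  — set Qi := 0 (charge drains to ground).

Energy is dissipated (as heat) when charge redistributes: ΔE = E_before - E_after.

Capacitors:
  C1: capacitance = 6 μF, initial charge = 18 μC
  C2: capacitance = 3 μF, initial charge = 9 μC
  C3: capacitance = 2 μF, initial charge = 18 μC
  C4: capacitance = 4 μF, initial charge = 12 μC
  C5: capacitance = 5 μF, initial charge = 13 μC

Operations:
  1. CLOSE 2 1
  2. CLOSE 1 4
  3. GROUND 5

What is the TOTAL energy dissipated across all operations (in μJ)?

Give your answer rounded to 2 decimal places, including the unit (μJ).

Answer: 16.90 μJ

Derivation:
Initial: C1(6μF, Q=18μC, V=3.00V), C2(3μF, Q=9μC, V=3.00V), C3(2μF, Q=18μC, V=9.00V), C4(4μF, Q=12μC, V=3.00V), C5(5μF, Q=13μC, V=2.60V)
Op 1: CLOSE 2-1: Q_total=27.00, C_total=9.00, V=3.00; Q2=9.00, Q1=18.00; dissipated=0.000
Op 2: CLOSE 1-4: Q_total=30.00, C_total=10.00, V=3.00; Q1=18.00, Q4=12.00; dissipated=0.000
Op 3: GROUND 5: Q5=0; energy lost=16.900
Total dissipated: 16.900 μJ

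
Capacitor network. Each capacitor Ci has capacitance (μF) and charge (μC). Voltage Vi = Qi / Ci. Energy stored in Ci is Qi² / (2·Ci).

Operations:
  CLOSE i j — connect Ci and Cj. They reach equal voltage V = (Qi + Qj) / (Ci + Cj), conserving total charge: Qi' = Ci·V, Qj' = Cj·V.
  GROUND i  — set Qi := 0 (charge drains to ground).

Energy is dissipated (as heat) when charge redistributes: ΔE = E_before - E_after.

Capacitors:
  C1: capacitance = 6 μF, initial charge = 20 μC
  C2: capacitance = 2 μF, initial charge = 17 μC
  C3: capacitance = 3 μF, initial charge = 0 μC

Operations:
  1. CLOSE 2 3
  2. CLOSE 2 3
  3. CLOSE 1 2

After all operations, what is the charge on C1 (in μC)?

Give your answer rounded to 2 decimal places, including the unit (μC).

Initial: C1(6μF, Q=20μC, V=3.33V), C2(2μF, Q=17μC, V=8.50V), C3(3μF, Q=0μC, V=0.00V)
Op 1: CLOSE 2-3: Q_total=17.00, C_total=5.00, V=3.40; Q2=6.80, Q3=10.20; dissipated=43.350
Op 2: CLOSE 2-3: Q_total=17.00, C_total=5.00, V=3.40; Q2=6.80, Q3=10.20; dissipated=0.000
Op 3: CLOSE 1-2: Q_total=26.80, C_total=8.00, V=3.35; Q1=20.10, Q2=6.70; dissipated=0.003
Final charges: Q1=20.10, Q2=6.70, Q3=10.20

Answer: 20.10 μC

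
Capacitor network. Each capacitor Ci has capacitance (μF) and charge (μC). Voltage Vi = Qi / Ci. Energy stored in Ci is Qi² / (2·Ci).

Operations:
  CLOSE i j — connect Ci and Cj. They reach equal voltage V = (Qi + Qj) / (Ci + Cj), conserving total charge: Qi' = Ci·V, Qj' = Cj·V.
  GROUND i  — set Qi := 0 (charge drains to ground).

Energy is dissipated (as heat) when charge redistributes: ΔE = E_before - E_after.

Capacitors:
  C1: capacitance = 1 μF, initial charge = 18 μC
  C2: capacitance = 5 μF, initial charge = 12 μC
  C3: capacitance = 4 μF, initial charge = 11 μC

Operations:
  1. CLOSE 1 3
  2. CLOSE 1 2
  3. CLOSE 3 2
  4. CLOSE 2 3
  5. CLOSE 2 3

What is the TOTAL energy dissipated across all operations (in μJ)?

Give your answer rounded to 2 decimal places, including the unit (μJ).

Answer: 106.76 μJ

Derivation:
Initial: C1(1μF, Q=18μC, V=18.00V), C2(5μF, Q=12μC, V=2.40V), C3(4μF, Q=11μC, V=2.75V)
Op 1: CLOSE 1-3: Q_total=29.00, C_total=5.00, V=5.80; Q1=5.80, Q3=23.20; dissipated=93.025
Op 2: CLOSE 1-2: Q_total=17.80, C_total=6.00, V=2.97; Q1=2.97, Q2=14.83; dissipated=4.817
Op 3: CLOSE 3-2: Q_total=38.03, C_total=9.00, V=4.23; Q3=16.90, Q2=21.13; dissipated=8.920
Op 4: CLOSE 2-3: Q_total=38.03, C_total=9.00, V=4.23; Q2=21.13, Q3=16.90; dissipated=0.000
Op 5: CLOSE 2-3: Q_total=38.03, C_total=9.00, V=4.23; Q2=21.13, Q3=16.90; dissipated=0.000
Total dissipated: 106.761 μJ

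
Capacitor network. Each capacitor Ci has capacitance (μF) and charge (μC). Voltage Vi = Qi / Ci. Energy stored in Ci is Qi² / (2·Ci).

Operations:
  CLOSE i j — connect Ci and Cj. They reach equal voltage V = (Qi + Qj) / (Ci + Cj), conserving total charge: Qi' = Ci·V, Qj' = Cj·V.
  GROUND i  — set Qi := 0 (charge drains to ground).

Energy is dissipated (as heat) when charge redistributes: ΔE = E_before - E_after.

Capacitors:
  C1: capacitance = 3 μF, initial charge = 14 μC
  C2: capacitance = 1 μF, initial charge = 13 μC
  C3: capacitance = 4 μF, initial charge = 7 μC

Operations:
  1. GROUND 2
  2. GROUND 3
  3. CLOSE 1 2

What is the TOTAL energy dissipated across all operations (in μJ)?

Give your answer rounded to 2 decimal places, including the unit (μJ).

Answer: 98.79 μJ

Derivation:
Initial: C1(3μF, Q=14μC, V=4.67V), C2(1μF, Q=13μC, V=13.00V), C3(4μF, Q=7μC, V=1.75V)
Op 1: GROUND 2: Q2=0; energy lost=84.500
Op 2: GROUND 3: Q3=0; energy lost=6.125
Op 3: CLOSE 1-2: Q_total=14.00, C_total=4.00, V=3.50; Q1=10.50, Q2=3.50; dissipated=8.167
Total dissipated: 98.792 μJ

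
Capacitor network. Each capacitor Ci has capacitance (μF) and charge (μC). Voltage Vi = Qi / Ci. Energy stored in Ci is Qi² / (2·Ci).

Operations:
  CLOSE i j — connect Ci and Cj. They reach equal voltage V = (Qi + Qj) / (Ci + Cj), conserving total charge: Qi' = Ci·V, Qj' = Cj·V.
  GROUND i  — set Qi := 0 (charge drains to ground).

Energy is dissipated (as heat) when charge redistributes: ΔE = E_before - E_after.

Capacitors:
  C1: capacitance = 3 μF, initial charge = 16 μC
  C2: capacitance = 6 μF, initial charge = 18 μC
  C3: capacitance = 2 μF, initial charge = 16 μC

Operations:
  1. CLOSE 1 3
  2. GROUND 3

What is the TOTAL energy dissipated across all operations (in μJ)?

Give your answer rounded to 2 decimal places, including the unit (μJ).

Answer: 45.23 μJ

Derivation:
Initial: C1(3μF, Q=16μC, V=5.33V), C2(6μF, Q=18μC, V=3.00V), C3(2μF, Q=16μC, V=8.00V)
Op 1: CLOSE 1-3: Q_total=32.00, C_total=5.00, V=6.40; Q1=19.20, Q3=12.80; dissipated=4.267
Op 2: GROUND 3: Q3=0; energy lost=40.960
Total dissipated: 45.227 μJ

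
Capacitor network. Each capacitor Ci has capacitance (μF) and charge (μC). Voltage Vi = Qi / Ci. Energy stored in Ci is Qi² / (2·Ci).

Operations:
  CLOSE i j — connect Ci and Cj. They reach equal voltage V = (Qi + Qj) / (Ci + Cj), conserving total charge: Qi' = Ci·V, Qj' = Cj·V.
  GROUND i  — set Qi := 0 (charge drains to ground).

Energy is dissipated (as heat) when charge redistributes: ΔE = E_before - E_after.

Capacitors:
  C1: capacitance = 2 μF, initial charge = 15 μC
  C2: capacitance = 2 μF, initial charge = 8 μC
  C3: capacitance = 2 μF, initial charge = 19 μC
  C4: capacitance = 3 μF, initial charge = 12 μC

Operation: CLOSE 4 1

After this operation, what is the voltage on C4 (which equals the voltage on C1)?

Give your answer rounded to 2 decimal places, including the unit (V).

Initial: C1(2μF, Q=15μC, V=7.50V), C2(2μF, Q=8μC, V=4.00V), C3(2μF, Q=19μC, V=9.50V), C4(3μF, Q=12μC, V=4.00V)
Op 1: CLOSE 4-1: Q_total=27.00, C_total=5.00, V=5.40; Q4=16.20, Q1=10.80; dissipated=7.350

Answer: 5.40 V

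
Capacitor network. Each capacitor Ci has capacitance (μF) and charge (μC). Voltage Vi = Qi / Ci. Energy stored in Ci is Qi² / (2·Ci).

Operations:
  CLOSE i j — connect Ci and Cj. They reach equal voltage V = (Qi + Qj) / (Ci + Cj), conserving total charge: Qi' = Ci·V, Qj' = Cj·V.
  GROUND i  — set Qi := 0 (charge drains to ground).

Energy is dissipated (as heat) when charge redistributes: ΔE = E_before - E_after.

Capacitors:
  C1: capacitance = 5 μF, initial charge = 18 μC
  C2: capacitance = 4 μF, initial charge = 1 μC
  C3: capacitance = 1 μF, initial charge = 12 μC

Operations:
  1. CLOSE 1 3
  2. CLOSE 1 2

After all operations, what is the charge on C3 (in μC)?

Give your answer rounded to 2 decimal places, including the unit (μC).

Initial: C1(5μF, Q=18μC, V=3.60V), C2(4μF, Q=1μC, V=0.25V), C3(1μF, Q=12μC, V=12.00V)
Op 1: CLOSE 1-3: Q_total=30.00, C_total=6.00, V=5.00; Q1=25.00, Q3=5.00; dissipated=29.400
Op 2: CLOSE 1-2: Q_total=26.00, C_total=9.00, V=2.89; Q1=14.44, Q2=11.56; dissipated=25.069
Final charges: Q1=14.44, Q2=11.56, Q3=5.00

Answer: 5.00 μC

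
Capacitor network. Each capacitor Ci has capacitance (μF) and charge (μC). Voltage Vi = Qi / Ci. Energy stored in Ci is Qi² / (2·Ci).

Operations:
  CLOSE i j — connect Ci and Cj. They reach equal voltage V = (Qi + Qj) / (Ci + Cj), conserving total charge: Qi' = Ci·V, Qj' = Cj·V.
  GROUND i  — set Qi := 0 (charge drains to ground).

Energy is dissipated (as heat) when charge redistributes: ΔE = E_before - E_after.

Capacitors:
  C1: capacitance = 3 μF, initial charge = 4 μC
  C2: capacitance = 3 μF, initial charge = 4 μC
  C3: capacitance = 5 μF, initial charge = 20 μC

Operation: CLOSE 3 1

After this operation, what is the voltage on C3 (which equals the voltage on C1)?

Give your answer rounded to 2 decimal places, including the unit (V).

Initial: C1(3μF, Q=4μC, V=1.33V), C2(3μF, Q=4μC, V=1.33V), C3(5μF, Q=20μC, V=4.00V)
Op 1: CLOSE 3-1: Q_total=24.00, C_total=8.00, V=3.00; Q3=15.00, Q1=9.00; dissipated=6.667

Answer: 3.00 V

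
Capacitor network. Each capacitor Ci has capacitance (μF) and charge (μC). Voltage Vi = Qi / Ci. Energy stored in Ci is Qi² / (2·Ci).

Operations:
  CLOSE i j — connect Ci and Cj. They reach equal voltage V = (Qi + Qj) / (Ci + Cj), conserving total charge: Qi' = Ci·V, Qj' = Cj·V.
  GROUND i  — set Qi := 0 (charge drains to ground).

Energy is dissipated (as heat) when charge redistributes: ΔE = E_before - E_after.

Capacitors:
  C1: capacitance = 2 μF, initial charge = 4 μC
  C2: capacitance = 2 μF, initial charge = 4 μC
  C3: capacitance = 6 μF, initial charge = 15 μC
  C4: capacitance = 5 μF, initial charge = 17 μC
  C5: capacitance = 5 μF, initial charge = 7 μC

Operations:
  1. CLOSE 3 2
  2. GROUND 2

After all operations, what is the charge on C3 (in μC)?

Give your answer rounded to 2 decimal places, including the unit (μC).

Answer: 14.25 μC

Derivation:
Initial: C1(2μF, Q=4μC, V=2.00V), C2(2μF, Q=4μC, V=2.00V), C3(6μF, Q=15μC, V=2.50V), C4(5μF, Q=17μC, V=3.40V), C5(5μF, Q=7μC, V=1.40V)
Op 1: CLOSE 3-2: Q_total=19.00, C_total=8.00, V=2.38; Q3=14.25, Q2=4.75; dissipated=0.188
Op 2: GROUND 2: Q2=0; energy lost=5.641
Final charges: Q1=4.00, Q2=0.00, Q3=14.25, Q4=17.00, Q5=7.00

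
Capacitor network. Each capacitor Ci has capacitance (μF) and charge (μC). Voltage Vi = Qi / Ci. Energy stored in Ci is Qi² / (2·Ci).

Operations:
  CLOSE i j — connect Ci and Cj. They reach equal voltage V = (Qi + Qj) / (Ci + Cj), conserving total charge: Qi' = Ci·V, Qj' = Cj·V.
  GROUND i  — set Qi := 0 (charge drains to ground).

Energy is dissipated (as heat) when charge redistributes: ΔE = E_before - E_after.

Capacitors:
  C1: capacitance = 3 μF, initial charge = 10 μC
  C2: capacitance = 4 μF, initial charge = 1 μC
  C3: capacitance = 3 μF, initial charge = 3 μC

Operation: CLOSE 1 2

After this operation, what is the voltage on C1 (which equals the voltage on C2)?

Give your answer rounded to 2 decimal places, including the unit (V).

Initial: C1(3μF, Q=10μC, V=3.33V), C2(4μF, Q=1μC, V=0.25V), C3(3μF, Q=3μC, V=1.00V)
Op 1: CLOSE 1-2: Q_total=11.00, C_total=7.00, V=1.57; Q1=4.71, Q2=6.29; dissipated=8.149

Answer: 1.57 V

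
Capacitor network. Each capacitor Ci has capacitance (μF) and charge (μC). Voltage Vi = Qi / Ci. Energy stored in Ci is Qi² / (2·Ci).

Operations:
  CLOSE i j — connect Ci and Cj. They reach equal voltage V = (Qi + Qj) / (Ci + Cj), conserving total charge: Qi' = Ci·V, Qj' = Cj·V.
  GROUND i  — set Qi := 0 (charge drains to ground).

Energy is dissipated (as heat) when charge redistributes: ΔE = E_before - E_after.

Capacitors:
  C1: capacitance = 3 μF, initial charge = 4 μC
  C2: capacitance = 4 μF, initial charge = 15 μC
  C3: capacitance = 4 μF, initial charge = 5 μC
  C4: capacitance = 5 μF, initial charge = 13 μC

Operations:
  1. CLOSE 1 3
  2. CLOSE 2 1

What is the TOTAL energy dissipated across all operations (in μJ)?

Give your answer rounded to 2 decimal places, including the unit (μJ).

Initial: C1(3μF, Q=4μC, V=1.33V), C2(4μF, Q=15μC, V=3.75V), C3(4μF, Q=5μC, V=1.25V), C4(5μF, Q=13μC, V=2.60V)
Op 1: CLOSE 1-3: Q_total=9.00, C_total=7.00, V=1.29; Q1=3.86, Q3=5.14; dissipated=0.006
Op 2: CLOSE 2-1: Q_total=18.86, C_total=7.00, V=2.69; Q2=10.78, Q1=8.08; dissipated=5.205
Total dissipated: 5.211 μJ

Answer: 5.21 μJ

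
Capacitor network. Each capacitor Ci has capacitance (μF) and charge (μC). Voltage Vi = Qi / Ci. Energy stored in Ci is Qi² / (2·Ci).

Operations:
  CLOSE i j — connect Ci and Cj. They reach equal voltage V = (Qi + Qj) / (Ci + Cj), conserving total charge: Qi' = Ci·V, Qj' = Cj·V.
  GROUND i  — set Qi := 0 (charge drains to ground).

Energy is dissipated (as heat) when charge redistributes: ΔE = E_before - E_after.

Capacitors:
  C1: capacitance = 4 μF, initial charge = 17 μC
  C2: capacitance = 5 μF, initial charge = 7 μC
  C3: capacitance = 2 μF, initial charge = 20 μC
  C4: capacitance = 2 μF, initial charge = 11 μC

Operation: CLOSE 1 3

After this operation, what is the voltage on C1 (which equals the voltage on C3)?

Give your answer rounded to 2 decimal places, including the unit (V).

Answer: 6.17 V

Derivation:
Initial: C1(4μF, Q=17μC, V=4.25V), C2(5μF, Q=7μC, V=1.40V), C3(2μF, Q=20μC, V=10.00V), C4(2μF, Q=11μC, V=5.50V)
Op 1: CLOSE 1-3: Q_total=37.00, C_total=6.00, V=6.17; Q1=24.67, Q3=12.33; dissipated=22.042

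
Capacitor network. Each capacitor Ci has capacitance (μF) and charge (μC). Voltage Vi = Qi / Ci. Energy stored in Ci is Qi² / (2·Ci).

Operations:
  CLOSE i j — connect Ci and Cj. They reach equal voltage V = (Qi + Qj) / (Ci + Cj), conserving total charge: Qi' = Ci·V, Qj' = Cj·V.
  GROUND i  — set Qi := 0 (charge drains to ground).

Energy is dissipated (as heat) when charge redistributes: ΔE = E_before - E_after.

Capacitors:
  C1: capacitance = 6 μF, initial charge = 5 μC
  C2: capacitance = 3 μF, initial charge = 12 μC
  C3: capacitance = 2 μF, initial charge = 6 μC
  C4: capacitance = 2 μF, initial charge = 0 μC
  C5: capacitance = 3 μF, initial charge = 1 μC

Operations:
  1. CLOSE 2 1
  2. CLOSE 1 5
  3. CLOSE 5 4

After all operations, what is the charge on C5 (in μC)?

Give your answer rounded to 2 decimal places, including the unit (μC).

Initial: C1(6μF, Q=5μC, V=0.83V), C2(3μF, Q=12μC, V=4.00V), C3(2μF, Q=6μC, V=3.00V), C4(2μF, Q=0μC, V=0.00V), C5(3μF, Q=1μC, V=0.33V)
Op 1: CLOSE 2-1: Q_total=17.00, C_total=9.00, V=1.89; Q2=5.67, Q1=11.33; dissipated=10.028
Op 2: CLOSE 1-5: Q_total=12.33, C_total=9.00, V=1.37; Q1=8.22, Q5=4.11; dissipated=2.420
Op 3: CLOSE 5-4: Q_total=4.11, C_total=5.00, V=0.82; Q5=2.47, Q4=1.64; dissipated=1.127
Final charges: Q1=8.22, Q2=5.67, Q3=6.00, Q4=1.64, Q5=2.47

Answer: 2.47 μC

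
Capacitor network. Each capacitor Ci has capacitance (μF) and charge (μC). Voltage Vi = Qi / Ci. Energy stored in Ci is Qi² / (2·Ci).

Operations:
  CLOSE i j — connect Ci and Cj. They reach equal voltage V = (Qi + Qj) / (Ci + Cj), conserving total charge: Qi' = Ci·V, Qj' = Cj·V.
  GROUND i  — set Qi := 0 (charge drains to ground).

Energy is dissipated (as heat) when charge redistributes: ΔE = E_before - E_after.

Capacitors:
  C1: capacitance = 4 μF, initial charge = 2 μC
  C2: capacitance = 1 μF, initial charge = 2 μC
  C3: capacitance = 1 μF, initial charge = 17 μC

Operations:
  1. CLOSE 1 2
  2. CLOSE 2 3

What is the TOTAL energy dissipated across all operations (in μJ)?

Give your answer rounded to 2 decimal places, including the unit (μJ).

Answer: 66.51 μJ

Derivation:
Initial: C1(4μF, Q=2μC, V=0.50V), C2(1μF, Q=2μC, V=2.00V), C3(1μF, Q=17μC, V=17.00V)
Op 1: CLOSE 1-2: Q_total=4.00, C_total=5.00, V=0.80; Q1=3.20, Q2=0.80; dissipated=0.900
Op 2: CLOSE 2-3: Q_total=17.80, C_total=2.00, V=8.90; Q2=8.90, Q3=8.90; dissipated=65.610
Total dissipated: 66.510 μJ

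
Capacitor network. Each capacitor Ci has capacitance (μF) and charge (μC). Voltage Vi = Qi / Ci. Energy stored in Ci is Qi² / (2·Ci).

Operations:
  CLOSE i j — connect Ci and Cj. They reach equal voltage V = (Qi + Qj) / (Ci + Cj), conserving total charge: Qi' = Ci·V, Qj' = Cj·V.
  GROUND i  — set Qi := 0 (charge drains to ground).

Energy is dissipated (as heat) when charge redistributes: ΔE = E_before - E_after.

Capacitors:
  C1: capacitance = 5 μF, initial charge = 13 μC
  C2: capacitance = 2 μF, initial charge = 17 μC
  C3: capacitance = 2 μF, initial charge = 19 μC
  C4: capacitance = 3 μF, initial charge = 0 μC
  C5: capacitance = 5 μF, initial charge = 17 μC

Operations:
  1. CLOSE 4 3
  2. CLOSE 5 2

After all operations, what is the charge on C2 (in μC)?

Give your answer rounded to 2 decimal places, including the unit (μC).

Answer: 9.71 μC

Derivation:
Initial: C1(5μF, Q=13μC, V=2.60V), C2(2μF, Q=17μC, V=8.50V), C3(2μF, Q=19μC, V=9.50V), C4(3μF, Q=0μC, V=0.00V), C5(5μF, Q=17μC, V=3.40V)
Op 1: CLOSE 4-3: Q_total=19.00, C_total=5.00, V=3.80; Q4=11.40, Q3=7.60; dissipated=54.150
Op 2: CLOSE 5-2: Q_total=34.00, C_total=7.00, V=4.86; Q5=24.29, Q2=9.71; dissipated=18.579
Final charges: Q1=13.00, Q2=9.71, Q3=7.60, Q4=11.40, Q5=24.29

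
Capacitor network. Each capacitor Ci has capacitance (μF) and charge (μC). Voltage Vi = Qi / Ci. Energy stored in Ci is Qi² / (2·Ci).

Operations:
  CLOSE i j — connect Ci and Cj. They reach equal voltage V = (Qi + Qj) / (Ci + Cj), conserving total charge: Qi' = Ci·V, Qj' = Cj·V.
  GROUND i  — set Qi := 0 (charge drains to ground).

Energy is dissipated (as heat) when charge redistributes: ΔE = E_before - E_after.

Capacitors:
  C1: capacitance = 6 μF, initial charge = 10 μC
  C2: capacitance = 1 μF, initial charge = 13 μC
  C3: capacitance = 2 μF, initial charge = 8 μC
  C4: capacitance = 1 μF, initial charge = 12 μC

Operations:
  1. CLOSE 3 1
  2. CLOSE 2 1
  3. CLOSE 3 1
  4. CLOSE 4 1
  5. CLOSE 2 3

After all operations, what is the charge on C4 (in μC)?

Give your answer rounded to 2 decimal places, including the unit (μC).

Initial: C1(6μF, Q=10μC, V=1.67V), C2(1μF, Q=13μC, V=13.00V), C3(2μF, Q=8μC, V=4.00V), C4(1μF, Q=12μC, V=12.00V)
Op 1: CLOSE 3-1: Q_total=18.00, C_total=8.00, V=2.25; Q3=4.50, Q1=13.50; dissipated=4.083
Op 2: CLOSE 2-1: Q_total=26.50, C_total=7.00, V=3.79; Q2=3.79, Q1=22.71; dissipated=49.527
Op 3: CLOSE 3-1: Q_total=27.21, C_total=8.00, V=3.40; Q3=6.80, Q1=20.41; dissipated=1.769
Op 4: CLOSE 4-1: Q_total=32.41, C_total=7.00, V=4.63; Q4=4.63, Q1=27.78; dissipated=31.684
Op 5: CLOSE 2-3: Q_total=10.59, C_total=3.00, V=3.53; Q2=3.53, Q3=7.06; dissipated=0.049
Final charges: Q1=27.78, Q2=3.53, Q3=7.06, Q4=4.63

Answer: 4.63 μC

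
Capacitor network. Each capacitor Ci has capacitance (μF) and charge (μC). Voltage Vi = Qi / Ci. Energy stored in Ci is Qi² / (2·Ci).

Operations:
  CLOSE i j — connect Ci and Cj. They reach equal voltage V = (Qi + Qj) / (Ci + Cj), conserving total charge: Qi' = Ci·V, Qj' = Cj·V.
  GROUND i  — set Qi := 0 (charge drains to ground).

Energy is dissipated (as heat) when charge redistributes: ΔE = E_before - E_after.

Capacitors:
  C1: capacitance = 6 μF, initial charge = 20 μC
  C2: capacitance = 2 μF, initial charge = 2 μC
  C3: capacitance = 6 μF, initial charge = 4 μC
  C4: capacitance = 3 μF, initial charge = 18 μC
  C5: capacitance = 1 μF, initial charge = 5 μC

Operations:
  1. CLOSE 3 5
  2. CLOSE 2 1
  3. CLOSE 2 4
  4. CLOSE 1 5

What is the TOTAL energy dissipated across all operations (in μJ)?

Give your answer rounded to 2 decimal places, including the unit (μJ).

Initial: C1(6μF, Q=20μC, V=3.33V), C2(2μF, Q=2μC, V=1.00V), C3(6μF, Q=4μC, V=0.67V), C4(3μF, Q=18μC, V=6.00V), C5(1μF, Q=5μC, V=5.00V)
Op 1: CLOSE 3-5: Q_total=9.00, C_total=7.00, V=1.29; Q3=7.71, Q5=1.29; dissipated=8.048
Op 2: CLOSE 2-1: Q_total=22.00, C_total=8.00, V=2.75; Q2=5.50, Q1=16.50; dissipated=4.083
Op 3: CLOSE 2-4: Q_total=23.50, C_total=5.00, V=4.70; Q2=9.40, Q4=14.10; dissipated=6.338
Op 4: CLOSE 1-5: Q_total=17.79, C_total=7.00, V=2.54; Q1=15.24, Q5=2.54; dissipated=0.919
Total dissipated: 19.387 μJ

Answer: 19.39 μJ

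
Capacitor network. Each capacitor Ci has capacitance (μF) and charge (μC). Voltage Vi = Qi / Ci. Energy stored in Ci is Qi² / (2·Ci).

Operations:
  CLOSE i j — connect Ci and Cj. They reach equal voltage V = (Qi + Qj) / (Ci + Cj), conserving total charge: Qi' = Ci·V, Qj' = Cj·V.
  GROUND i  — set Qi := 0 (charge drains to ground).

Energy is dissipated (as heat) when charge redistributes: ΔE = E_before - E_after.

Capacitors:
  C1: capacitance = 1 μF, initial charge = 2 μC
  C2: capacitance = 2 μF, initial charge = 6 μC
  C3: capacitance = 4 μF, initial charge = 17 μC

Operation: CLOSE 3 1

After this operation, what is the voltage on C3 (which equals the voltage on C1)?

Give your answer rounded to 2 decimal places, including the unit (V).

Answer: 3.80 V

Derivation:
Initial: C1(1μF, Q=2μC, V=2.00V), C2(2μF, Q=6μC, V=3.00V), C3(4μF, Q=17μC, V=4.25V)
Op 1: CLOSE 3-1: Q_total=19.00, C_total=5.00, V=3.80; Q3=15.20, Q1=3.80; dissipated=2.025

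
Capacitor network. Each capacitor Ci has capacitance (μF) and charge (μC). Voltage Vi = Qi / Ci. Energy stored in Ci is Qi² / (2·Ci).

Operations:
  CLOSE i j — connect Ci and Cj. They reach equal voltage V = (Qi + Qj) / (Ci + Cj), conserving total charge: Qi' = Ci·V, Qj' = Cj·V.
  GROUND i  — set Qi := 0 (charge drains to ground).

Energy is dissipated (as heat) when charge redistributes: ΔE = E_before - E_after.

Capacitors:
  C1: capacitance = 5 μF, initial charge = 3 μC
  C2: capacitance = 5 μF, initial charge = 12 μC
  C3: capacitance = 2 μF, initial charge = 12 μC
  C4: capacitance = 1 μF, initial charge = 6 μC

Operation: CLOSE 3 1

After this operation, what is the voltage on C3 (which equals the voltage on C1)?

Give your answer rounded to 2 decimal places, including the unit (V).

Initial: C1(5μF, Q=3μC, V=0.60V), C2(5μF, Q=12μC, V=2.40V), C3(2μF, Q=12μC, V=6.00V), C4(1μF, Q=6μC, V=6.00V)
Op 1: CLOSE 3-1: Q_total=15.00, C_total=7.00, V=2.14; Q3=4.29, Q1=10.71; dissipated=20.829

Answer: 2.14 V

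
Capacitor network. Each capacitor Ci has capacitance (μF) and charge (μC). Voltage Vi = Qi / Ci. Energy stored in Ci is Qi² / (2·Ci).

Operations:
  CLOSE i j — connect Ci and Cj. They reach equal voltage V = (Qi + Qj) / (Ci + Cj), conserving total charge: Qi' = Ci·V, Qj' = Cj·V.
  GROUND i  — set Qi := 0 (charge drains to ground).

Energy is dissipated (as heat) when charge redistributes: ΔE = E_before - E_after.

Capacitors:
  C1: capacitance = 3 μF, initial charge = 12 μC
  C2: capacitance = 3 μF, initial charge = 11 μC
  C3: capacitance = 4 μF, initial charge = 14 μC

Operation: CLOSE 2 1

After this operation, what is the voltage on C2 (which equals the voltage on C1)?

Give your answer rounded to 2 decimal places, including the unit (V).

Initial: C1(3μF, Q=12μC, V=4.00V), C2(3μF, Q=11μC, V=3.67V), C3(4μF, Q=14μC, V=3.50V)
Op 1: CLOSE 2-1: Q_total=23.00, C_total=6.00, V=3.83; Q2=11.50, Q1=11.50; dissipated=0.083

Answer: 3.83 V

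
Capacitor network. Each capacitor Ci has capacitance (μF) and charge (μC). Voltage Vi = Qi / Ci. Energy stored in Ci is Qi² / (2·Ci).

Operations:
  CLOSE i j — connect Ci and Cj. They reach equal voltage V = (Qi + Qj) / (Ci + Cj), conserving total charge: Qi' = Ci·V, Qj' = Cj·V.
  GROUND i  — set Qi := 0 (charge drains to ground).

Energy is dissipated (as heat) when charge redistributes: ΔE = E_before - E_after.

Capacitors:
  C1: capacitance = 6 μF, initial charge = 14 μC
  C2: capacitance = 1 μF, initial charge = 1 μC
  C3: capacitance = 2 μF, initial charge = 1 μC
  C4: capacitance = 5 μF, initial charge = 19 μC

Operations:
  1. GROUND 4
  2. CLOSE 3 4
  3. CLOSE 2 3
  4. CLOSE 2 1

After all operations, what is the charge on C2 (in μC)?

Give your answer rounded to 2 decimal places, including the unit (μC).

Answer: 2.06 μC

Derivation:
Initial: C1(6μF, Q=14μC, V=2.33V), C2(1μF, Q=1μC, V=1.00V), C3(2μF, Q=1μC, V=0.50V), C4(5μF, Q=19μC, V=3.80V)
Op 1: GROUND 4: Q4=0; energy lost=36.100
Op 2: CLOSE 3-4: Q_total=1.00, C_total=7.00, V=0.14; Q3=0.29, Q4=0.71; dissipated=0.179
Op 3: CLOSE 2-3: Q_total=1.29, C_total=3.00, V=0.43; Q2=0.43, Q3=0.86; dissipated=0.245
Op 4: CLOSE 2-1: Q_total=14.43, C_total=7.00, V=2.06; Q2=2.06, Q1=12.37; dissipated=1.555
Final charges: Q1=12.37, Q2=2.06, Q3=0.86, Q4=0.71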